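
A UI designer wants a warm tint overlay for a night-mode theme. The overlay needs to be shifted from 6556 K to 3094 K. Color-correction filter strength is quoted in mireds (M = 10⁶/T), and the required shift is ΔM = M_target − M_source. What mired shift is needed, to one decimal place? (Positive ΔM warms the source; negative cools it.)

M_source = 10⁶/6556 = 152.532; M_target = 10⁶/3094 = 323.206.
ΔM = 323.206 − 152.532 = 170.674 → +170.7 mireds, a warming shift.

+170.7 mireds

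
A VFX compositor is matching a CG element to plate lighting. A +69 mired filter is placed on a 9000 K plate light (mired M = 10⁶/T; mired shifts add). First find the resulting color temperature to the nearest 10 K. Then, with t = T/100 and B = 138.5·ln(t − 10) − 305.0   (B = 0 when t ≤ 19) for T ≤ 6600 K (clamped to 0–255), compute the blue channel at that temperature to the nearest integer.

224

M_in = 10⁶/9000 = 111.11; M_out = 111.11 + (+69) = 180.11.
T_out = 10⁶/180.11 = 5552.1 K → 5550 K; t = 55.5.
B = 138.5·ln(55.5 − 10) − 305.0 = 138.5·ln 45.5 − 305.0 = 138.5·3.8177 − 305.0 = 223.753.
Rounded: 224.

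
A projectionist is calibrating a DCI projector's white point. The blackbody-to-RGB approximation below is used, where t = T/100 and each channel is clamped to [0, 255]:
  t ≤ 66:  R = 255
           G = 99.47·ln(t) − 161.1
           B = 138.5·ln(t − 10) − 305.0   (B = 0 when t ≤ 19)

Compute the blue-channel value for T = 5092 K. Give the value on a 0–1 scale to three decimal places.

t = 5092/100 = 50.92; the t ≤ 66 branch applies.
B = 138.5·ln(50.92 − 10) − 305.0 = 138.5·ln 40.92 − 305.0 = 138.5·3.7116 − 305.0 = 209.059.
On a 0–1 scale: 209.059/255 = 0.8198 → 0.820.

0.820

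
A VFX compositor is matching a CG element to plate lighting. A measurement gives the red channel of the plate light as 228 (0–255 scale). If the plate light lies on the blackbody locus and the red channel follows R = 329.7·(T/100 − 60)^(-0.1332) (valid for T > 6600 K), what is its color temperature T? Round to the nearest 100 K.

(t − 60)^(-0.1332) = 228/329.7 = 0.69154.
t − 60 = 0.69154^(1/-0.1332) = 0.69154^(-7.508) = 15.943, so t = 75.943.
T = 100·t = 7594 K → 7600 K to the nearest 100 K.

7600 K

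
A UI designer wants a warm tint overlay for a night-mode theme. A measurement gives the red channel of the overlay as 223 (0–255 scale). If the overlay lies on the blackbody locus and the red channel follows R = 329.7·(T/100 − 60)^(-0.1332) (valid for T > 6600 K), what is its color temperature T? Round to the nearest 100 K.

(t − 60)^(-0.1332) = 223/329.7 = 0.67637.
t − 60 = 0.67637^(1/-0.1332) = 0.67637^(-7.508) = 18.831, so t = 78.831.
T = 100·t = 7883 K → 7900 K to the nearest 100 K.

7900 K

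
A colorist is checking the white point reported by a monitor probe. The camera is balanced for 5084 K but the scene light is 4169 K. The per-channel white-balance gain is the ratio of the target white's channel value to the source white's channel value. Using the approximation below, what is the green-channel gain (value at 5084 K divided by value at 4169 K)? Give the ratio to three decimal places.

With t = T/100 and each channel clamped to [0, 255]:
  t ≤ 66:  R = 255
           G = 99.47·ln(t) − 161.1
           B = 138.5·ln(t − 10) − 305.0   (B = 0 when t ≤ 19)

1.094

At 4169 K (t = 41.69):
  G = 99.47·ln 41.69 − 161.1 = 99.47·3.7303 − 161.1 = 209.949.
At 5084 K (t = 50.84):
  G = 99.47·ln 50.84 − 161.1 = 99.47·3.9287 − 161.1 = 229.686.
Gain = 229.686 / 209.949 = 1.0940 → 1.094.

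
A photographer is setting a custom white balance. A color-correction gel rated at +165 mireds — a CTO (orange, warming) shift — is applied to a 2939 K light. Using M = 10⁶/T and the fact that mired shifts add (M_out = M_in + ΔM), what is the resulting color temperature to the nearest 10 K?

1980 K

M_in = 10⁶/2939 = 340.25 mireds.
M_out = 340.25 + (+165) = 505.25 mireds.
T_out = 10⁶/505.25 = 1979.2 K → 1980 K.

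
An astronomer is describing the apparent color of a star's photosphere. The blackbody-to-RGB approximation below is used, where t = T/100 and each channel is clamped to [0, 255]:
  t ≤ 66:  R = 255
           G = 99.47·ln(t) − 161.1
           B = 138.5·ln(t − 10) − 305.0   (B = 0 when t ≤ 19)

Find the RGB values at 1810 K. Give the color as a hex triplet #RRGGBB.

t = 1810/100 = 18.1; the t ≤ 66 branch applies.
R = 255 by definition for t ≤ 66.
G = 99.47·ln 18.1 − 161.1 = 99.47·2.8959 − 161.1 = 126.956.
t = 18.1 ≤ 19, so B = 0.
Rounded: (255, 127, 0).
In hex: #FF7F00.

#FF7F00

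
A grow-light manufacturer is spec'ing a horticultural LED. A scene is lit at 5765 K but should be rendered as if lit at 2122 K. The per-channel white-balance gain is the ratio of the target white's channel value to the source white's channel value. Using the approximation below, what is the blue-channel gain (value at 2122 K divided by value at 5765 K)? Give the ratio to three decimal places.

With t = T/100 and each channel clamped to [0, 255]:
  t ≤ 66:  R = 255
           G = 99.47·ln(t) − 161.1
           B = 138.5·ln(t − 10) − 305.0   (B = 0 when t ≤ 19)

At 5765 K (t = 57.65):
  B = 138.5·ln(57.65 − 10) − 305.0 = 138.5·ln 47.65 − 305.0 = 138.5·3.8639 − 305.0 = 230.148.
At 2122 K (t = 21.22):
  B = 138.5·ln(21.22 − 10) − 305.0 = 138.5·ln 11.22 − 305.0 = 138.5·2.4177 − 305.0 = 29.851.
Gain = 29.851 / 230.148 = 0.1297 → 0.130.

0.130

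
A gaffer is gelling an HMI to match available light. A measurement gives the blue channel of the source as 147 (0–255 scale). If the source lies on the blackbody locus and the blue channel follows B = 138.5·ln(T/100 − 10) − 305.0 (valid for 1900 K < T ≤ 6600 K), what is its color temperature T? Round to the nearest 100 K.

3600 K

ln(t − 10) = (147 + 305.0) / 138.5 = 3.2635.
t − 10 = e^3.2635 = 26.142, so t = 36.142.
T = 100·t = 3614 K → 3600 K to the nearest 100 K.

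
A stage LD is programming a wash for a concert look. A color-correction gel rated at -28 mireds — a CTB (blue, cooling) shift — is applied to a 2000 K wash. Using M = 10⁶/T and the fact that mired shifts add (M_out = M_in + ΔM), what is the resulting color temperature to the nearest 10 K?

2120 K

M_in = 10⁶/2000 = 500.00 mireds.
M_out = 500.00 + (-28) = 472.00 mireds.
T_out = 10⁶/472.00 = 2118.6 K → 2120 K.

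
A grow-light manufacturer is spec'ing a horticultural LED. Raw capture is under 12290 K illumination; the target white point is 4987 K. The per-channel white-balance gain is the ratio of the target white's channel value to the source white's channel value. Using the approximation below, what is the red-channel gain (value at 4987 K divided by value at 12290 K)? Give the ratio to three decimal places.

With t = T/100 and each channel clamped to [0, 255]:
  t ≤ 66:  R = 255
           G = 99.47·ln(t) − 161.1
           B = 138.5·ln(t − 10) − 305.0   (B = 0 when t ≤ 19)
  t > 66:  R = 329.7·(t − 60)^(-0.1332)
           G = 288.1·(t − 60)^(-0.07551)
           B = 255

1.343

At 12290 K (t = 122.9):
  R = 329.7·(122.9 − 60)^(-0.1332) = 329.7·62.9^(-0.1332) = 329.7·0.57600 = 189.906.
At 4987 K (t = 49.87):
  R = 255 by definition for t ≤ 66.
Gain = 255.000 / 189.906 = 1.3428 → 1.343.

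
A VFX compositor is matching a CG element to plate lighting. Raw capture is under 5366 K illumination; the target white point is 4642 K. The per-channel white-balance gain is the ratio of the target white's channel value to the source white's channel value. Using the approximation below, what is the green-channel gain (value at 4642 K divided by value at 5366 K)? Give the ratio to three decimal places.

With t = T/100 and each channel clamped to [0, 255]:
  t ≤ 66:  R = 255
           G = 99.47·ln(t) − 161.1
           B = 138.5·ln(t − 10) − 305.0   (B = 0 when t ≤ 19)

0.939

At 5366 K (t = 53.66):
  G = 99.47·ln 53.66 − 161.1 = 99.47·3.9827 − 161.1 = 235.056.
At 4642 K (t = 46.42):
  G = 99.47·ln 46.42 − 161.1 = 99.47·3.8377 − 161.1 = 220.639.
Gain = 220.639 / 235.056 = 0.9387 → 0.939.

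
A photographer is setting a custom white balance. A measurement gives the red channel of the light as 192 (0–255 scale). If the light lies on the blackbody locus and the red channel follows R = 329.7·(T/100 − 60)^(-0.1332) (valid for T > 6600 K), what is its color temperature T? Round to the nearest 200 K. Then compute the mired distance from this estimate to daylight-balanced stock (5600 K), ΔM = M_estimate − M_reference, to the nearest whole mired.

(t − 60)^(-0.1332) = 192/329.7 = 0.58235.
t − 60 = 0.58235^(1/-0.1332) = 0.58235^(-7.508) = 57.929, so t = 117.929.
T = 100·t = 11793 K → 11800 K to the nearest 200 K.
M_estimate = 10⁶/11800 = 84.75; M_reference = 10⁶/5600 = 178.57.
ΔM = 84.75 − 178.57 = -93.83 → -94 mireds.

-94 mireds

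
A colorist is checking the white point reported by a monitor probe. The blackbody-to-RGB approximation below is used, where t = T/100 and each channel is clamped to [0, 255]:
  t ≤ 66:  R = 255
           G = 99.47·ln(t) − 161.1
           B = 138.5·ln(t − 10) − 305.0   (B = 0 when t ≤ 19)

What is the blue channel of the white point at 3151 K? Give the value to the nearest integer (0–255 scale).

t = 3151/100 = 31.51; the t ≤ 66 branch applies.
B = 138.5·ln(31.51 − 10) − 305.0 = 138.5·ln 21.51 − 305.0 = 138.5·3.0685 − 305.0 = 119.990.
Rounded: 120.

120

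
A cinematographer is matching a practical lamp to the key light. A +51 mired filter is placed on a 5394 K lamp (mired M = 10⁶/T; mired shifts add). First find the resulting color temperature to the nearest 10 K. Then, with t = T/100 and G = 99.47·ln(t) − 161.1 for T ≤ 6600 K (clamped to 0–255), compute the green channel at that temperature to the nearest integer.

211

M_in = 10⁶/5394 = 185.39; M_out = 185.39 + (+51) = 236.39.
T_out = 10⁶/236.39 = 4230.3 K → 4230 K; t = 42.3.
G = 99.47·ln 42.3 − 161.1 = 99.47·3.7448 − 161.1 = 211.394.
Rounded: 211.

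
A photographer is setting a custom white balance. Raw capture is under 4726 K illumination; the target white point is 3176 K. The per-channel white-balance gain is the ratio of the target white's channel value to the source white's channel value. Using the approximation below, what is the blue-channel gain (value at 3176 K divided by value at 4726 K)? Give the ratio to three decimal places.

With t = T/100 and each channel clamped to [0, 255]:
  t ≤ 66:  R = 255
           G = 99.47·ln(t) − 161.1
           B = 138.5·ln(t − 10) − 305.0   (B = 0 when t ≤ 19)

0.620

At 4726 K (t = 47.26):
  B = 138.5·ln(47.26 − 10) − 305.0 = 138.5·ln 37.26 − 305.0 = 138.5·3.6179 − 305.0 = 196.082.
At 3176 K (t = 31.76):
  B = 138.5·ln(31.76 − 10) − 305.0 = 138.5·ln 21.76 − 305.0 = 138.5·3.0801 − 305.0 = 121.590.
Gain = 121.590 / 196.082 = 0.6201 → 0.620.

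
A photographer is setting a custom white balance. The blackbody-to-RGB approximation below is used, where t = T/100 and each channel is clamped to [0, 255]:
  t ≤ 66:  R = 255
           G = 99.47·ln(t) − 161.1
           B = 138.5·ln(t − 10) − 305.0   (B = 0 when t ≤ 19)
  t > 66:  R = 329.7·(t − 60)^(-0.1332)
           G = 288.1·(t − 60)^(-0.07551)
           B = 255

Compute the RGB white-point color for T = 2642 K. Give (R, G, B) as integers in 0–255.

t = 2642/100 = 26.42; the t ≤ 66 branch applies.
R = 255 by definition for t ≤ 66.
G = 99.47·ln 26.42 − 161.1 = 99.47·3.2741 − 161.1 = 164.577.
B = 138.5·ln(26.42 − 10) − 305.0 = 138.5·ln 16.42 − 305.0 = 138.5·2.7985 − 305.0 = 82.592.
Rounded: (255, 165, 83).

(255, 165, 83)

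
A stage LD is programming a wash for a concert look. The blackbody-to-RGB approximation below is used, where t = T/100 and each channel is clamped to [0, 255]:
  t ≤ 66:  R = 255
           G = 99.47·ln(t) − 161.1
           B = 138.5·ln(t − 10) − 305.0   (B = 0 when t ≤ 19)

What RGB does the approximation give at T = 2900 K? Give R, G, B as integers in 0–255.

t = 2900/100 = 29; the t ≤ 66 branch applies.
R = 255 by definition for t ≤ 66.
G = 99.47·ln 29 − 161.1 = 99.47·3.3673 − 161.1 = 173.845.
B = 138.5·ln(29 − 10) − 305.0 = 138.5·ln 19 − 305.0 = 138.5·2.9444 − 305.0 = 102.805.
Rounded: (255, 174, 103).

R=255, G=174, B=103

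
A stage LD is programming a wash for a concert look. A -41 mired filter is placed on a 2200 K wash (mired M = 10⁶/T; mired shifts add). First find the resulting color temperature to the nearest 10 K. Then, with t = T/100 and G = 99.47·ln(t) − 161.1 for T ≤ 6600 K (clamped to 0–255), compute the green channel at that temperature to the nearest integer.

M_in = 10⁶/2200 = 454.55; M_out = 454.55 + (-41) = 413.55.
T_out = 10⁶/413.55 = 2418.1 K → 2420 K; t = 24.2.
G = 99.47·ln 24.2 − 161.1 = 99.47·3.1864 − 161.1 = 155.846.
Rounded: 156.

156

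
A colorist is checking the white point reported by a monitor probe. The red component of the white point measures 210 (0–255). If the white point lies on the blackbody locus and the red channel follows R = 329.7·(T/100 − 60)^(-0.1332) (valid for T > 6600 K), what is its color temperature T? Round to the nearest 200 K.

(t − 60)^(-0.1332) = 210/329.7 = 0.63694.
t − 60 = 0.63694^(1/-0.1332) = 0.63694^(-7.508) = 29.561, so t = 89.561.
T = 100·t = 8956 K → 9000 K to the nearest 200 K.

9000 K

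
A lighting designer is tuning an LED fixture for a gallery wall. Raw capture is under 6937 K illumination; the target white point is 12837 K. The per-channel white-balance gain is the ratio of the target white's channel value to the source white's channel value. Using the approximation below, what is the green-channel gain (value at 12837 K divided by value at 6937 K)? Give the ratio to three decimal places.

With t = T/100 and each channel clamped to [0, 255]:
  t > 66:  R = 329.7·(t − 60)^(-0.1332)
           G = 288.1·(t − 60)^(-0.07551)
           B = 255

0.861

At 6937 K (t = 69.37):
  G = 288.1·(69.37 − 60)^(-0.07551) = 288.1·9.37^(-0.07551) = 288.1·0.84455 = 243.314.
At 12837 K (t = 128.37):
  G = 288.1·(128.37 − 60)^(-0.07551) = 288.1·68.37^(-0.07551) = 288.1·0.72686 = 209.408.
Gain = 209.408 / 243.314 = 0.8606 → 0.861.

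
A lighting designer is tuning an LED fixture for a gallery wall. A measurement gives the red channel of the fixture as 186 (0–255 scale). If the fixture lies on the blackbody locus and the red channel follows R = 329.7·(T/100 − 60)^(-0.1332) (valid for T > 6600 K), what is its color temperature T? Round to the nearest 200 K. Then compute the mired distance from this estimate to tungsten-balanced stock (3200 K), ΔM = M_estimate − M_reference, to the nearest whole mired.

(t − 60)^(-0.1332) = 186/329.7 = 0.56415.
t − 60 = 0.56415^(1/-0.1332) = 0.56415^(-7.508) = 73.521, so t = 133.521.
T = 100·t = 13352 K → 13400 K to the nearest 200 K.
M_estimate = 10⁶/13400 = 74.63; M_reference = 10⁶/3200 = 312.50.
ΔM = 74.63 − 312.50 = -237.87 → -238 mireds.

-238 mireds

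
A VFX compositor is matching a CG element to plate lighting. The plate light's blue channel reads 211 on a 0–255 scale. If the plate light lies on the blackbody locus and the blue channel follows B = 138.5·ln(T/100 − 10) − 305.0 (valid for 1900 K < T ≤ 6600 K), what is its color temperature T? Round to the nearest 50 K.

5150 K

ln(t − 10) = (211 + 305.0) / 138.5 = 3.7256.
t − 10 = e^3.7256 = 41.497, so t = 51.497.
T = 100·t = 5150 K → 5150 K to the nearest 50 K.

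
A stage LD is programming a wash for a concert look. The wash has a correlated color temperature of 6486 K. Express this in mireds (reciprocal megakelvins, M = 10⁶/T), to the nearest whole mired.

M = 10⁶ / 6486 = 154.178 → 154 mireds.

154 mireds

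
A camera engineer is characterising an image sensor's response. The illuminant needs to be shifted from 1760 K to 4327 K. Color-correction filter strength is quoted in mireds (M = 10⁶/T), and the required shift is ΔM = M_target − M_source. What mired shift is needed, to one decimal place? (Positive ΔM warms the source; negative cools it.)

-337.1 mireds

M_source = 10⁶/1760 = 568.182; M_target = 10⁶/4327 = 231.107.
ΔM = 231.107 − 568.182 = -337.075 → -337.1 mireds, a cooling shift.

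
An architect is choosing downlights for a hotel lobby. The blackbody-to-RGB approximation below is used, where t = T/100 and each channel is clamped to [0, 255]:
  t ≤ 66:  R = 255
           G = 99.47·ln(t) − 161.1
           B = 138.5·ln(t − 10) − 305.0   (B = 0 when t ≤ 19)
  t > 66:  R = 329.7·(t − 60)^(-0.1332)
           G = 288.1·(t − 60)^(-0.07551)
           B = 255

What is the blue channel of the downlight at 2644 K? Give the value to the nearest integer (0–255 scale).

t = 2644/100 = 26.44; the t ≤ 66 branch applies.
B = 138.5·ln(26.44 − 10) − 305.0 = 138.5·ln 16.44 − 305.0 = 138.5·2.7997 − 305.0 = 82.761.
Rounded: 83.

83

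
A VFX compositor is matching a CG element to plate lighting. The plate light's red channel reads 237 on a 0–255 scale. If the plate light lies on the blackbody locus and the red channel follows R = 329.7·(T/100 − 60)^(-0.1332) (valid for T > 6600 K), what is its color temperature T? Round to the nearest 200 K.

7200 K

(t − 60)^(-0.1332) = 237/329.7 = 0.71884.
t − 60 = 0.71884^(1/-0.1332) = 0.71884^(-7.508) = 11.922, so t = 71.922.
T = 100·t = 7192 K → 7200 K to the nearest 200 K.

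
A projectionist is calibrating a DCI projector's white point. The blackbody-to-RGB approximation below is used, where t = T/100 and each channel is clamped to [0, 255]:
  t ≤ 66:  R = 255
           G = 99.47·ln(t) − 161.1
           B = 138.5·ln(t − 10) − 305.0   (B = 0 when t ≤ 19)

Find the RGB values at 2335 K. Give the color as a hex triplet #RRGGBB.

#FF9836

t = 2335/100 = 23.35; the t ≤ 66 branch applies.
R = 255 by definition for t ≤ 66.
G = 99.47·ln 23.35 − 161.1 = 99.47·3.1506 − 161.1 = 152.290.
B = 138.5·ln(23.35 − 10) − 305.0 = 138.5·ln 13.35 − 305.0 = 138.5·2.5915 − 305.0 = 53.925.
Rounded: (255, 152, 54).
In hex: #FF9836.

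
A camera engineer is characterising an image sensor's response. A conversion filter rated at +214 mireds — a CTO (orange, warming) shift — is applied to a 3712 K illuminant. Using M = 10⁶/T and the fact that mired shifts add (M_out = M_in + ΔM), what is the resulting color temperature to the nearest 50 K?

M_in = 10⁶/3712 = 269.40 mireds.
M_out = 269.40 + (+214) = 483.40 mireds.
T_out = 10⁶/483.40 = 2068.7 K → 2050 K.

2050 K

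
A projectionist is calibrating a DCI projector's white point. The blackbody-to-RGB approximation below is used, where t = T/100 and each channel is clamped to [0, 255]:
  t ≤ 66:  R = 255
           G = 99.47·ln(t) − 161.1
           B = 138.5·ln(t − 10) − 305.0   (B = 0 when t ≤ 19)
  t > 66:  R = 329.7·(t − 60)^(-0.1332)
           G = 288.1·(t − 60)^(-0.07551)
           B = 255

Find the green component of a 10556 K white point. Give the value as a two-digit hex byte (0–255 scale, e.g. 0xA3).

t = 10556/100 = 105.56; the t > 66 branch applies.
G = 288.1·(105.56 − 60)^(-0.07551) = 288.1·45.56^(-0.07551) = 288.1·0.74948 = 215.925.
Rounded: 216; in hex, 0xD8.

0xD8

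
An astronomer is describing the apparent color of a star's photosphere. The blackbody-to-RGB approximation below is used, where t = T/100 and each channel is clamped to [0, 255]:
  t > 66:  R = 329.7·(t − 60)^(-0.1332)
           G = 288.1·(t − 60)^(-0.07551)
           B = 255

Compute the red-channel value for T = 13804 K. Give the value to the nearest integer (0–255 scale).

185

t = 13804/100 = 138.04; the t > 66 branch applies.
R = 329.7·(138.04 − 60)^(-0.1332) = 329.7·78.04^(-0.1332) = 329.7·0.55968 = 184.528.
Rounded: 185.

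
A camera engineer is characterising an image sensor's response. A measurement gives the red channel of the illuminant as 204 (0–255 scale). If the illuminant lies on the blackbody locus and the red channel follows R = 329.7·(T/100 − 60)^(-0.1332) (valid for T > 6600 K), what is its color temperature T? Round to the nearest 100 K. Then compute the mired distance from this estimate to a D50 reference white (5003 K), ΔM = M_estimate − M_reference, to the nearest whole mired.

-97 mireds

(t − 60)^(-0.1332) = 204/329.7 = 0.61874.
t − 60 = 0.61874^(1/-0.1332) = 0.61874^(-7.508) = 36.748, so t = 96.748.
T = 100·t = 9675 K → 9700 K to the nearest 100 K.
M_estimate = 10⁶/9700 = 103.09; M_reference = 10⁶/5003 = 199.88.
ΔM = 103.09 − 199.88 = -96.79 → -97 mireds.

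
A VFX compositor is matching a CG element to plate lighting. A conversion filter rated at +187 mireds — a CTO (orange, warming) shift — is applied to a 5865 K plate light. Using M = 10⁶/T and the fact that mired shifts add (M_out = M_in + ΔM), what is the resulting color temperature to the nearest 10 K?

M_in = 10⁶/5865 = 170.50 mireds.
M_out = 170.50 + (+187) = 357.50 mireds.
T_out = 10⁶/357.50 = 2797.2 K → 2800 K.

2800 K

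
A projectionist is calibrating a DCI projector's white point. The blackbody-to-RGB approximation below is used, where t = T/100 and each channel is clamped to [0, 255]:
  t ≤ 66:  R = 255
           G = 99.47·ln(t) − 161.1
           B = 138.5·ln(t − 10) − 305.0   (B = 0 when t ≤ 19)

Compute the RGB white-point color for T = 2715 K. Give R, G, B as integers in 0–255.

R=255, G=167, B=89

t = 2715/100 = 27.15; the t ≤ 66 branch applies.
R = 255 by definition for t ≤ 66.
G = 99.47·ln 27.15 − 161.1 = 99.47·3.3014 − 161.1 = 167.288.
B = 138.5·ln(27.15 − 10) − 305.0 = 138.5·ln 17.15 − 305.0 = 138.5·2.8420 − 305.0 = 88.617.
Rounded: (255, 167, 89).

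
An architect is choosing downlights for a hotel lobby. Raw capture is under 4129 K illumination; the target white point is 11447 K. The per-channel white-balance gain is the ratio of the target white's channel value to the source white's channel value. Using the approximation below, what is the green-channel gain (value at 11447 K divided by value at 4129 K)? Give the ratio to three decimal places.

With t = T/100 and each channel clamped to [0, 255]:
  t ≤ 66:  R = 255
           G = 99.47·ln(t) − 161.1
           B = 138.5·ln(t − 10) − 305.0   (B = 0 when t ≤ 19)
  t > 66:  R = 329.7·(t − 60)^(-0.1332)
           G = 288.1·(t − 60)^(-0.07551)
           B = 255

1.019

At 4129 K (t = 41.29):
  G = 99.47·ln 41.29 − 161.1 = 99.47·3.7206 − 161.1 = 208.990.
At 11447 K (t = 114.47):
  G = 288.1·(114.47 − 60)^(-0.07551) = 288.1·54.47^(-0.07551) = 288.1·0.73944 = 213.033.
Gain = 213.033 / 208.990 = 1.0193 → 1.019.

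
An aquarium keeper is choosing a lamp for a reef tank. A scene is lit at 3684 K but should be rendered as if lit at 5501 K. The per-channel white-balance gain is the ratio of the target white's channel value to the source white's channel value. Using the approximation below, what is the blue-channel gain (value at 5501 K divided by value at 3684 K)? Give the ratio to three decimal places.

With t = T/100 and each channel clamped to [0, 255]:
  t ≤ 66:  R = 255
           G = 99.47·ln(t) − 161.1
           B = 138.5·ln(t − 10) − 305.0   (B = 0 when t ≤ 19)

1.475

At 3684 K (t = 36.84):
  B = 138.5·ln(36.84 − 10) − 305.0 = 138.5·ln 26.84 − 305.0 = 138.5·3.2899 − 305.0 = 150.650.
At 5501 K (t = 55.01):
  B = 138.5·ln(55.01 − 10) − 305.0 = 138.5·ln 45.01 − 305.0 = 138.5·3.8069 − 305.0 = 222.254.
Gain = 222.254 / 150.650 = 1.4753 → 1.475.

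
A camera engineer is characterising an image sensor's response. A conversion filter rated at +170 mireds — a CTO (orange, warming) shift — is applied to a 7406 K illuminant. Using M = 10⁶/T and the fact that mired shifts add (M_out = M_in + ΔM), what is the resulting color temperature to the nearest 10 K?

M_in = 10⁶/7406 = 135.03 mireds.
M_out = 135.03 + (+170) = 305.03 mireds.
T_out = 10⁶/305.03 = 3278.4 K → 3280 K.

3280 K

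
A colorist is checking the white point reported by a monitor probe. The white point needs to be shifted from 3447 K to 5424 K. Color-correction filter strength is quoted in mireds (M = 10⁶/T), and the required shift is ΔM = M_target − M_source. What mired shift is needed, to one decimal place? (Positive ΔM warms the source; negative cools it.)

M_source = 10⁶/3447 = 290.107; M_target = 10⁶/5424 = 184.366.
ΔM = 184.366 − 290.107 = -105.742 → -105.7 mireds, a cooling shift.

-105.7 mireds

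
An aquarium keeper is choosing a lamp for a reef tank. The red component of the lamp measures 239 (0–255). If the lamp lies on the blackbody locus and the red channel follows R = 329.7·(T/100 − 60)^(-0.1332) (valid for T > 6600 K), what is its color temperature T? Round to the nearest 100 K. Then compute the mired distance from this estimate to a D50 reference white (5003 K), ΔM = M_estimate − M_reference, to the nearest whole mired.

(t − 60)^(-0.1332) = 239/329.7 = 0.72490.
t − 60 = 0.72490^(1/-0.1332) = 0.72490^(-7.508) = 11.193, so t = 71.193.
T = 100·t = 7119 K → 7100 K to the nearest 100 K.
M_estimate = 10⁶/7100 = 140.85; M_reference = 10⁶/5003 = 199.88.
ΔM = 140.85 − 199.88 = -59.04 → -59 mireds.

-59 mireds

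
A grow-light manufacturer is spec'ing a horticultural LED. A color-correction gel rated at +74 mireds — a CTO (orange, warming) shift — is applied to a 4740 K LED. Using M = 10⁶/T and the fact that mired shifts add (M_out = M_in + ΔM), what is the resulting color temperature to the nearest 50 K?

3500 K

M_in = 10⁶/4740 = 210.97 mireds.
M_out = 210.97 + (+74) = 284.97 mireds.
T_out = 10⁶/284.97 = 3509.1 K → 3500 K.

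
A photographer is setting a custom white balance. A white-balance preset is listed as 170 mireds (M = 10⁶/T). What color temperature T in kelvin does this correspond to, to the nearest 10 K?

5880 K

T = 10⁶ / 170 = 5882.35 K → 5880 K.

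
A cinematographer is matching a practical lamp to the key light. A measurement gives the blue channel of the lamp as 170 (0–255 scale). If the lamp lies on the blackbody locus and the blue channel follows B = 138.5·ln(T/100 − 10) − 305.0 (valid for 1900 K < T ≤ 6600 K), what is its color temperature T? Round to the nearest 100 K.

4100 K

ln(t − 10) = (170 + 305.0) / 138.5 = 3.4296.
t − 10 = e^3.4296 = 30.864, so t = 40.864.
T = 100·t = 4086 K → 4100 K to the nearest 100 K.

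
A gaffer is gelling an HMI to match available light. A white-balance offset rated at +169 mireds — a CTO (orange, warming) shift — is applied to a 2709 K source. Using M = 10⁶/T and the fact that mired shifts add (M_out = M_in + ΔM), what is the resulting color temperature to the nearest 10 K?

M_in = 10⁶/2709 = 369.14 mireds.
M_out = 369.14 + (+169) = 538.14 mireds.
T_out = 10⁶/538.14 = 1858.3 K → 1860 K.

1860 K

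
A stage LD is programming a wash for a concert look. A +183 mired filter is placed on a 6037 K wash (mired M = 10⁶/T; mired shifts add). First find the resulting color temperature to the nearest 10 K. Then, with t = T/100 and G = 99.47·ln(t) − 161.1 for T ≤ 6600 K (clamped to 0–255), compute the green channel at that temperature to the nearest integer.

173

M_in = 10⁶/6037 = 165.65; M_out = 165.65 + (+183) = 348.65.
T_out = 10⁶/348.65 = 2868.2 K → 2870 K; t = 28.7.
G = 99.47·ln 28.7 − 161.1 = 99.47·3.3569 − 161.1 = 172.811.
Rounded: 173.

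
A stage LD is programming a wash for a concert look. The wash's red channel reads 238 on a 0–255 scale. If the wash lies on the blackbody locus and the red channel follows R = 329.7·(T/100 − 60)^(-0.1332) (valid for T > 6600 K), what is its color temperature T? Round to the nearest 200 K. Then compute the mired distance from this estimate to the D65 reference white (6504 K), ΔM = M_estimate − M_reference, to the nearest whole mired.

(t − 60)^(-0.1332) = 238/329.7 = 0.72187.
t − 60 = 0.72187^(1/-0.1332) = 0.72187^(-7.508) = 11.551, so t = 71.551.
T = 100·t = 7155 K → 7200 K to the nearest 200 K.
M_estimate = 10⁶/7200 = 138.89; M_reference = 10⁶/6504 = 153.75.
ΔM = 138.89 − 153.75 = -14.86 → -15 mireds.

-15 mireds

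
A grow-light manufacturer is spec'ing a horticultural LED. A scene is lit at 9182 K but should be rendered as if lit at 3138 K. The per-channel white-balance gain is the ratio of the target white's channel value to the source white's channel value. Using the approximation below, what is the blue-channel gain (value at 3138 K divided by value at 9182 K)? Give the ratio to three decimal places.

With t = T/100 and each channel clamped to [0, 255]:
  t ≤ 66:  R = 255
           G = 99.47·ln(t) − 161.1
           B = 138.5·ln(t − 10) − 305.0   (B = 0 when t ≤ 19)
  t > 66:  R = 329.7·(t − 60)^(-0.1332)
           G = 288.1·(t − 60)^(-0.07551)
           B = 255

At 9182 K (t = 91.82):
  B = 255 by definition for t > 66.
At 3138 K (t = 31.38):
  B = 138.5·ln(31.38 − 10) − 305.0 = 138.5·ln 21.38 − 305.0 = 138.5·3.0625 − 305.0 = 119.150.
Gain = 119.150 / 255.000 = 0.4673 → 0.467.

0.467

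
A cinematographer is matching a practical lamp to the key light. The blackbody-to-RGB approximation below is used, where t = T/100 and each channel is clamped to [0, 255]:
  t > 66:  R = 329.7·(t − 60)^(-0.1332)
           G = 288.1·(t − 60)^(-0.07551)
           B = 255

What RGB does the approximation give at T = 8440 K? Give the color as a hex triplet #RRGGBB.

t = 8440/100 = 84.4; the t > 66 branch applies.
R = 329.7·(84.4 − 60)^(-0.1332) = 329.7·24.4^(-0.1332) = 329.7·0.65343 = 215.436.
G = 288.1·(84.4 − 60)^(-0.07551) = 288.1·24.4^(-0.07551) = 288.1·0.78567 = 226.350.
B = 255 by definition for t > 66.
Rounded: (215, 226, 255).
In hex: #D7E2FF.

#D7E2FF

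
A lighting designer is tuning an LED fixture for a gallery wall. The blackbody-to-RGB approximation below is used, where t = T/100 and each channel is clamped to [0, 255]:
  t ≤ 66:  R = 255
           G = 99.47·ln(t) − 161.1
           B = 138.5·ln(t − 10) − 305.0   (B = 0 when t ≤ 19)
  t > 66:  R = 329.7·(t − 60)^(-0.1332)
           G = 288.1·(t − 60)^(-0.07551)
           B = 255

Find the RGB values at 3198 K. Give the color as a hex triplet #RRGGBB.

#FFB87B

t = 3198/100 = 31.98; the t ≤ 66 branch applies.
R = 255 by definition for t ≤ 66.
G = 99.47·ln 31.98 − 161.1 = 99.47·3.4651 − 161.1 = 183.575.
B = 138.5·ln(31.98 − 10) − 305.0 = 138.5·ln 21.98 − 305.0 = 138.5·3.0901 − 305.0 = 122.983.
Rounded: (255, 184, 123).
In hex: #FFB87B.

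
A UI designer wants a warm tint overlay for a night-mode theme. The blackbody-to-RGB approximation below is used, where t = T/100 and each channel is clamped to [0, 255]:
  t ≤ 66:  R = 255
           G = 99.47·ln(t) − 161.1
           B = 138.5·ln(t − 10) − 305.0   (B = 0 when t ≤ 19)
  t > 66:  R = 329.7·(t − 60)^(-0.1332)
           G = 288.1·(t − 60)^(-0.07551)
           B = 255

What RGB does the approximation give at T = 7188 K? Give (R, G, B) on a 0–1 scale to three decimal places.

(0.930, 0.937, 1.000)

t = 7188/100 = 71.88; the t > 66 branch applies.
R = 329.7·(71.88 − 60)^(-0.1332) = 329.7·11.88^(-0.1332) = 329.7·0.71917 = 237.112.
G = 288.1·(71.88 − 60)^(-0.07551) = 288.1·11.88^(-0.07551) = 288.1·0.82955 = 238.992.
B = 255 by definition for t > 66.
Dividing each by 255: (0.9299, 0.9372, 1.0000) → (0.930, 0.937, 1.000).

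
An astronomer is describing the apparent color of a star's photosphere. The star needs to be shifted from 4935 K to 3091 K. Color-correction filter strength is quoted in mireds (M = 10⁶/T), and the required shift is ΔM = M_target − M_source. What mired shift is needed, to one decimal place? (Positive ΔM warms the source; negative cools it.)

M_source = 10⁶/4935 = 202.634; M_target = 10⁶/3091 = 323.520.
ΔM = 323.520 − 202.634 = 120.886 → +120.9 mireds, a warming shift.

+120.9 mireds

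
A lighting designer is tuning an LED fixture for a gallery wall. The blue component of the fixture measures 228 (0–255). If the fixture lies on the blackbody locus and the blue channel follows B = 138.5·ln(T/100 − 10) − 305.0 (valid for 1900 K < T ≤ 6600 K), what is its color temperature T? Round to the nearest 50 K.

5700 K

ln(t − 10) = (228 + 305.0) / 138.5 = 3.8484.
t − 10 = e^3.8484 = 46.917, so t = 56.917.
T = 100·t = 5692 K → 5700 K to the nearest 50 K.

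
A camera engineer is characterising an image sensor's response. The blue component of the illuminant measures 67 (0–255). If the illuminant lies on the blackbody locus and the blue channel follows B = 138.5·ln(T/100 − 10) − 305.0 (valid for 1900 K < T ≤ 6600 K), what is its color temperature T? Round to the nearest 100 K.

2500 K

ln(t − 10) = (67 + 305.0) / 138.5 = 2.6859.
t − 10 = e^2.6859 = 14.672, so t = 24.672.
T = 100·t = 2467 K → 2500 K to the nearest 100 K.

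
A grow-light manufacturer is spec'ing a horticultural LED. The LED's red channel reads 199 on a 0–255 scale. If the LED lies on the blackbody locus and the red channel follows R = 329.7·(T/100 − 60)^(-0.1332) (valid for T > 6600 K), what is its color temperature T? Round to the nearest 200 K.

10400 K

(t − 60)^(-0.1332) = 199/329.7 = 0.60358.
t − 60 = 0.60358^(1/-0.1332) = 0.60358^(-7.508) = 44.273, so t = 104.273.
T = 100·t = 10427 K → 10400 K to the nearest 200 K.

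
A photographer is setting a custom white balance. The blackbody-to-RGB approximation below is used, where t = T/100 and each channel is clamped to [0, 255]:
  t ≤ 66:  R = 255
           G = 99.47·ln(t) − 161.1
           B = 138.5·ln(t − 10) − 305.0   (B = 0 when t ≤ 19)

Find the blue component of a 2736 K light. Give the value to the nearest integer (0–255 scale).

90

t = 2736/100 = 27.36; the t ≤ 66 branch applies.
B = 138.5·ln(27.36 − 10) − 305.0 = 138.5·ln 17.36 − 305.0 = 138.5·2.8542 − 305.0 = 90.302.
Rounded: 90.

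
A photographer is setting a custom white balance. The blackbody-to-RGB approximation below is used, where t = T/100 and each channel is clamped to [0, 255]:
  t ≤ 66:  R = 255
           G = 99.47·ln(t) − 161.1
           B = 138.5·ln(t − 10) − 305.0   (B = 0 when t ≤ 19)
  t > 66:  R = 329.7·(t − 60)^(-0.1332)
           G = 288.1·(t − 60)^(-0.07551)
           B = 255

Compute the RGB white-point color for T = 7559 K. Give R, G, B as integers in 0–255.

t = 7559/100 = 75.59; the t > 66 branch applies.
R = 329.7·(75.59 − 60)^(-0.1332) = 329.7·15.59^(-0.1332) = 329.7·0.69361 = 228.682.
G = 288.1·(75.59 − 60)^(-0.07551) = 288.1·15.59^(-0.07551) = 288.1·0.81270 = 234.138.
B = 255 by definition for t > 66.
Rounded: (229, 234, 255).

R=229, G=234, B=255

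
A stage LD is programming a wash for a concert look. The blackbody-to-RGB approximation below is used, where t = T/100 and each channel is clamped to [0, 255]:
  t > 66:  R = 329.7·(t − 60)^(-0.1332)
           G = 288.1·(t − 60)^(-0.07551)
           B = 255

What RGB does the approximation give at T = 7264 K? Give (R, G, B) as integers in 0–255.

t = 7264/100 = 72.64; the t > 66 branch applies.
R = 329.7·(72.64 − 60)^(-0.1332) = 329.7·12.64^(-0.1332) = 329.7·0.71326 = 235.162.
G = 288.1·(72.64 − 60)^(-0.07551) = 288.1·12.64^(-0.07551) = 288.1·0.82567 = 237.876.
B = 255 by definition for t > 66.
Rounded: (235, 238, 255).

(235, 238, 255)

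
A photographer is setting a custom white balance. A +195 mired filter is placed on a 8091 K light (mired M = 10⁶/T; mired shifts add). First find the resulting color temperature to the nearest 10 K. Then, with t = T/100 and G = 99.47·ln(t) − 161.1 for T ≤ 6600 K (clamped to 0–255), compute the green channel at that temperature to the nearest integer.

M_in = 10⁶/8091 = 123.59; M_out = 123.59 + (+195) = 318.59.
T_out = 10⁶/318.59 = 3138.8 K → 3140 K; t = 31.4.
G = 99.47·ln 31.4 − 161.1 = 99.47·3.4468 − 161.1 = 181.754.
Rounded: 182.

182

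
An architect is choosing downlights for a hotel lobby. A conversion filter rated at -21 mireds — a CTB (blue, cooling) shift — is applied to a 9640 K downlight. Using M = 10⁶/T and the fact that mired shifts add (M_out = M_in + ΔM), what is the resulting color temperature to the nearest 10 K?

12090 K

M_in = 10⁶/9640 = 103.73 mireds.
M_out = 103.73 + (-21) = 82.73 mireds.
T_out = 10⁶/82.73 = 12086.9 K → 12090 K.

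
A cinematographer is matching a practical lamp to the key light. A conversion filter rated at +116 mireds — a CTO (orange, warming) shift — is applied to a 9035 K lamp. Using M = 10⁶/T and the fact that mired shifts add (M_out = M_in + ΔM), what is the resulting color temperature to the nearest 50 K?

4400 K

M_in = 10⁶/9035 = 110.68 mireds.
M_out = 110.68 + (+116) = 226.68 mireds.
T_out = 10⁶/226.68 = 4411.5 K → 4400 K.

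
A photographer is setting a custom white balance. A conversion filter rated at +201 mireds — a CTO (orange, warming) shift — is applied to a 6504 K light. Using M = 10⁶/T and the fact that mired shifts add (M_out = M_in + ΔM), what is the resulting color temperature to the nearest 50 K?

2800 K

M_in = 10⁶/6504 = 153.75 mireds.
M_out = 153.75 + (+201) = 354.75 mireds.
T_out = 10⁶/354.75 = 2818.9 K → 2800 K.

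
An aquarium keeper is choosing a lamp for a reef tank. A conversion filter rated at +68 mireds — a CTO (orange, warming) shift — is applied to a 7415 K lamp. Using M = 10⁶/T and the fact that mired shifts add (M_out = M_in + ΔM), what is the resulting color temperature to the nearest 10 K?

M_in = 10⁶/7415 = 134.86 mireds.
M_out = 134.86 + (+68) = 202.86 mireds.
T_out = 10⁶/202.86 = 4929.5 K → 4930 K.

4930 K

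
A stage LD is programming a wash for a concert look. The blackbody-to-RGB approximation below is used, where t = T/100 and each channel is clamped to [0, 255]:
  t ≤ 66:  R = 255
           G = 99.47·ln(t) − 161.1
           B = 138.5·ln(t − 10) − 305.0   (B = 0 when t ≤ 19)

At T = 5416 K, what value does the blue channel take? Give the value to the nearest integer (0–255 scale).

220

t = 5416/100 = 54.16; the t ≤ 66 branch applies.
B = 138.5·ln(54.16 − 10) − 305.0 = 138.5·ln 44.16 − 305.0 = 138.5·3.7878 − 305.0 = 219.613.
Rounded: 220.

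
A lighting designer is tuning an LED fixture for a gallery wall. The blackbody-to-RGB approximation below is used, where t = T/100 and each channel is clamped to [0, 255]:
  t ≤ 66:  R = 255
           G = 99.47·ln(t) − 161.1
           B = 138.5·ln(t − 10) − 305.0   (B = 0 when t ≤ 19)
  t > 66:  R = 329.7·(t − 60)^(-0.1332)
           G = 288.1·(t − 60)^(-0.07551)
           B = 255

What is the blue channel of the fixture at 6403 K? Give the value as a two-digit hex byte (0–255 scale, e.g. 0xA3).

t = 6403/100 = 64.03; the t ≤ 66 branch applies.
B = 138.5·ln(64.03 − 10) − 305.0 = 138.5·ln 54.03 − 305.0 = 138.5·3.9895 − 305.0 = 247.551.
Rounded: 248; in hex, 0xF8.

0xF8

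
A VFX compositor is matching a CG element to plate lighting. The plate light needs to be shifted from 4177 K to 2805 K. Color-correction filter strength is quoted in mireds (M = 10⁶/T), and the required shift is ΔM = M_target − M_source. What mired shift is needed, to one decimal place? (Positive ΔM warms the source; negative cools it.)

+117.1 mireds

M_source = 10⁶/4177 = 239.406; M_target = 10⁶/2805 = 356.506.
ΔM = 356.506 − 239.406 = 117.100 → +117.1 mireds, a warming shift.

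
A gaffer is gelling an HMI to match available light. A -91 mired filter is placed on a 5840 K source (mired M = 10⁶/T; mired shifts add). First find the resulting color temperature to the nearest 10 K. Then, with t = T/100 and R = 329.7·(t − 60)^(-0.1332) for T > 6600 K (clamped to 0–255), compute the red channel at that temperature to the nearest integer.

189

M_in = 10⁶/5840 = 171.23; M_out = 171.23 + (-91) = 80.23.
T_out = 10⁶/80.23 = 12463.7 K → 12460 K; t = 124.6.
R = 329.7·(124.6 − 60)^(-0.1332) = 329.7·64.6^(-0.1332) = 329.7·0.57395 = 189.233.
Rounded: 189.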